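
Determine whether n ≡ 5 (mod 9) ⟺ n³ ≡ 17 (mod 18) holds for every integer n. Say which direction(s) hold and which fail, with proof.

Neither direction holds.

(⇒) This fails: take n = 14. Then 14 ≡ 5 (mod 9), but 14³ = 2744 ≡ 8 (mod 18), not 17.

(⇐) This fails: take n = 11. Then 11³ = 1331 ≡ 17 (mod 18), yet 11 ≡ 2 (mod 9), not 5.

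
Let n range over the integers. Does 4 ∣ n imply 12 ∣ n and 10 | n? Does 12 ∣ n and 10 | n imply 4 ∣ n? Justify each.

(⇒) fails; (⇐) holds.

(⇒) This fails: take n = 4. Certainly 4 ∣ 4, but 12 ∤ 4.

(⇐) Suppose 12 ∣ n and 10 ∣ n. Any common multiple of 12 and 10 is a multiple of their lcm; here lcm(12, 10) = 12·10/gcd(12, 10) = 120/2 = 60, so 60 ∣ n. Since 4 ∣ 60, it follows that 4 ∣ n.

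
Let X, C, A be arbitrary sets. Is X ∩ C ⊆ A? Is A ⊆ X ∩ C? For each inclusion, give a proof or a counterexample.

Neither inclusion holds.

Forward inclusion. This inclusion fails. Take X = {1}, C = {1}, A = ∅; then 1 ∈ X ∩ C but 1 ∉ A.

Reverse inclusion. This inclusion fails. Take X = ∅, C = ∅, A = {1}; then 1 ∈ A but 1 ∉ X ∩ C.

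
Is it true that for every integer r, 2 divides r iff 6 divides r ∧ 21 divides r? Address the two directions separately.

(←) Suppose 6 ∣ r and 21 ∣ r. Any common multiple of 6 and 21 is a multiple of their lcm; here lcm(6, 21) = 6·21/gcd(6, 21) = 126/3 = 42, so 42 ∣ r. Since 2 ∣ 42, it follows that 2 ∣ r.

(→) This fails: take r = 2. Certainly 2 ∣ 2, but 6 ∤ 2.

The forward direction fails; the converse holds.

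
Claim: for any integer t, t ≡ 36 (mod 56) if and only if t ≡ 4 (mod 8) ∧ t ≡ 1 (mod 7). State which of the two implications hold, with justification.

Equivalent; both directions hold.

(→) Suppose t ≡ 36 (mod 56); write t = 56j + 36. Since 8 ∣ 56, reducing mod 8 gives t ≡ 36 ≡ 4 (mod 8); since 7 ∣ 56, reducing mod 7 gives t ≡ 36 ≡ 1 (mod 7).

(←) Conversely, if t ≡ 4 (mod 8) and t ≡ 1 (mod 7), then by the Chinese remainder theorem t ≡ 36 (mod 56). This is exactly t ≡ 36 (mod 56).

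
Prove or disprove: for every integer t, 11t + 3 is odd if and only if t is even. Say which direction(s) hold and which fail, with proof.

(⟹) Suppose 11t + 3 is odd. Since 11 is odd, 11t and t have the same parity, so 11t + 3 ≡ t + 3 (mod 2). As 3 is odd, 11t + 3 is odd exactly when t is even. Thus t is even.

(⟸) Conversely, suppose t is even; write t = 2j. Then 11t + 3 = 11·(2j) + 3 = 2·11j + 3, which is odd.

The biconditional holds.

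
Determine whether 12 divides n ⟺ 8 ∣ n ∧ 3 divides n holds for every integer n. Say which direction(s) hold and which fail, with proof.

Only the converse holds.

[⇒] This fails: take n = 12. Certainly 12 ∣ 12, but 8 ∤ 12.

[⇐] Suppose 8 ∣ n and 3 ∣ n. Any common multiple of 8 and 3 is a multiple of their lcm; here gcd(8, 3) = 1, so lcm(8, 3) = 8·3 = 24, so 24 ∣ n. Since 12 ∣ 24, it follows that 12 ∣ n.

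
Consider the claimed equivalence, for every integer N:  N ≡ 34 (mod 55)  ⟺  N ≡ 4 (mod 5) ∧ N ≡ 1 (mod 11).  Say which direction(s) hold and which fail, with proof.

The biconditional holds.

(⟹) Suppose N ≡ 34 (mod 55); write N = 55j + 34. Since 5 ∣ 55, reducing mod 5 gives N ≡ 34 ≡ 4 (mod 5); since 11 ∣ 55, reducing mod 11 gives N ≡ 34 ≡ 1 (mod 11).

(⟸) Conversely, if N ≡ 4 (mod 5) and N ≡ 1 (mod 11), then by the Chinese remainder theorem N ≡ 34 (mod 55). This is exactly N ≡ 34 (mod 55).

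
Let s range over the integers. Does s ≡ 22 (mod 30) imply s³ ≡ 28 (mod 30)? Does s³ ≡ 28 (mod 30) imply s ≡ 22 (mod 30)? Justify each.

[⇒] Suppose s ≡ 22 (mod 30). Write s = 30j + 22. Then (30j + 22)³ = 27000j³ + 59400j² + 43560j + 10648 = 30(900j³ + 1980j² + 1452j + 354) + 28, so s³ ≡ 28 (mod 30).

[⇐] Conversely, suppose s³ ≡ 28 (mod 30). The only residue r in {0, …, 29} with r³ ≡ 28 (mod 30) is r = 22, so s ≡ 22 (mod 30).

The biconditional holds.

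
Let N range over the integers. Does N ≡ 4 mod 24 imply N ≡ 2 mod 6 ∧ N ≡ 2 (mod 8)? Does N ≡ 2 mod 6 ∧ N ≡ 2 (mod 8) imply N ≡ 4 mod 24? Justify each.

Both directions fail.

(⇒) This fails: N = 4 gives 4 ≡ 4 (mod 24) but 4 ≡ 4 (mod 6), so the conjunction on the right does not hold.

(⇐) This fails: N = 2 satisfies both congruences on the right (2 ≡ 2 mod 6 and 2 ≡ 2 mod 8) yet 2 ≡ 2 (mod 24), not 4.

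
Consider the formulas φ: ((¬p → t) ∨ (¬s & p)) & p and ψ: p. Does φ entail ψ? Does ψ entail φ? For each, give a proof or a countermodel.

(←) Assume the antecedent. If s is true, the antecedent forces (s = T, p = T, t = F) or (s = T, p = T, t = T), and ((¬p → t) ∨ (¬s & p)) & p holds there. If s is false, the antecedent forces (s = F, p = T, t = F) or (s = F, p = T, t = T), and ((¬p → t) ∨ (¬s & p)) & p holds there. Either way ((¬p → t) ∨ (¬s & p)) & p holds.

(→) Assume the antecedent. If s is true, the antecedent forces (s = T, p = T, t = F) or (s = T, p = T, t = T), and p holds there. If s is false, the antecedent forces (s = F, p = T, t = F) or (s = F, p = T, t = T), and p holds there. Either way p holds.

Both directions hold; the statement is true.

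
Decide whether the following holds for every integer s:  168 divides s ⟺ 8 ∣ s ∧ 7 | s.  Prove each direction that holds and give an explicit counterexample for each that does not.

(⇒) holds; (⇐) fails.

[⇒] If 168 ∣ s, write s = 168q. Since 168 = 21·8, s = 8·(21q), so 8 ∣ s; and since 168 = 24·7, s = 7·(24q), so 7 ∣ s.

[⇐] This fails: take s = 56. Both 8 ∣ 56 and 7 ∣ 56, yet 56 is not a multiple of 168 (since 56 = 0·168 + 56), so 168 ∤ 56.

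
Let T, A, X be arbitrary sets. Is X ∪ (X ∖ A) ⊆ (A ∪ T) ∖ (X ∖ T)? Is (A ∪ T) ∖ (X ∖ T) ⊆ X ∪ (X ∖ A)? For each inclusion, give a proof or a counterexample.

Forward inclusion. This inclusion fails. Take T = ∅, A = ∅, X = {1}; then 1 ∈ X ∪ (X ∖ A) but 1 ∉ (A ∪ T) ∖ (X ∖ T).

Reverse inclusion. This inclusion fails. Take T = {1}, A = ∅, X = ∅; then 1 ∈ (A ∪ T) ∖ (X ∖ T) but 1 ∉ X ∪ (X ∖ A).

Neither inclusion holds.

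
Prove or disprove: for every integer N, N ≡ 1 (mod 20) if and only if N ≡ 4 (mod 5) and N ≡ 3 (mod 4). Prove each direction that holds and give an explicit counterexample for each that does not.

Both directions fail.

Forward direction. This fails: N = 1 gives 1 ≡ 1 (mod 20) but 1 ≡ 1 (mod 5), so the conjunction on the right does not hold.

Converse. This fails: N = 19 satisfies both congruences on the right (19 ≡ 4 mod 5 and 19 ≡ 3 mod 4) yet 19 ≡ 19 (mod 20), not 1.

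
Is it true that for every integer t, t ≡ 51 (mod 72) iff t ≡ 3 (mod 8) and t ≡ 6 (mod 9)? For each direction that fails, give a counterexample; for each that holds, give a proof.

(⟹) Suppose t ≡ 51 (mod 72); write t = 72j + 51. Since 8 ∣ 72, reducing mod 8 gives t ≡ 51 ≡ 3 (mod 8); since 9 ∣ 72, reducing mod 9 gives t ≡ 51 ≡ 6 (mod 9).

(⟸) Conversely, if t ≡ 3 (mod 8) and t ≡ 6 (mod 9), then by the Chinese remainder theorem t ≡ 51 (mod 72). This is exactly t ≡ 51 (mod 72).

The biconditional holds.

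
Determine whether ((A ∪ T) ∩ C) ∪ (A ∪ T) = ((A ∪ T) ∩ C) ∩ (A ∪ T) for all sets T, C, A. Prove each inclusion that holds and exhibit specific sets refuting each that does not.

(⊆) fails; (⊇) holds.

(⊆) This inclusion fails. Take T = {1}, C = ∅, A = ∅; then 1 ∈ ((A ∪ T) ∩ C) ∪ (A ∪ T) but 1 ∉ ((A ∪ T) ∩ C) ∩ (A ∪ T).

(⊇) Let x ∈ ((A ∪ T) ∩ C) ∩ (A ∪ T). Then either x ∈ T ∩ C and x ∉ A; or x ∈ C ∩ A and x ∉ T; or x ∈ T ∩ C ∩ A. In each case x ∈ ((A ∪ T) ∩ C) ∪ (A ∪ T), so ((A ∪ T) ∩ C) ∩ (A ∪ T) ⊆ ((A ∪ T) ∩ C) ∪ (A ∪ T).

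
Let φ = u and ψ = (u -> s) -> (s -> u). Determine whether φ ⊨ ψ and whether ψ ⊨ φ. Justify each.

Only the forward direction holds.

(⟹) Assume the antecedent. If s is true, the antecedent forces (s = T, u = T), and (u -> s) -> (s -> u) holds there. If s is false, (u -> s) -> (s -> u) reduces to true regardless of the other variables. Either way (u -> s) -> (s -> u) holds.

(⟸) This fails. Under s = F, u = F, the left side is false but the right side is true.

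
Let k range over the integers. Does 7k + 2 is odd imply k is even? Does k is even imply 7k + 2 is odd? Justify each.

(⇒) This fails: k = 1 gives 7k + 2 = 9, which is odd, but 1 is odd, not even.

(⇐) This also fails: k = 2 is even, but 7k + 2 = 16 is even, not odd.

(⇒) fails and (⇐) fails.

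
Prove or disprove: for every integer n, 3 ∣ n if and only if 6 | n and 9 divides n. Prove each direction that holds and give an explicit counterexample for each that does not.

(⟹) This fails: take n = 3. Certainly 3 ∣ 3, but 6 ∤ 3.

(⟸) Suppose 6 ∣ n and 9 ∣ n. Any common multiple of 6 and 9 is a multiple of their lcm; here lcm(6, 9) = 6·9/gcd(6, 9) = 54/3 = 18, so 18 ∣ n. Since 3 ∣ 18, it follows that 3 ∣ n.

Not equivalent: only (⇐) holds.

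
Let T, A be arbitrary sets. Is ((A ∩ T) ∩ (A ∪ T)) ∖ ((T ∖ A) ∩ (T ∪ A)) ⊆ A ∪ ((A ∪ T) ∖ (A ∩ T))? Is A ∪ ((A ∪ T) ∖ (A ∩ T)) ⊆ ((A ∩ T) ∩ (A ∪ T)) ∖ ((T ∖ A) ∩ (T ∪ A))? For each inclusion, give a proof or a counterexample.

(⊆) holds; (⊇) fails.

Forward inclusion. Let x ∈ ((A ∩ T) ∩ (A ∪ T)) ∖ ((T ∖ A) ∩ (T ∪ A)). Then x ∈ T ∩ A, from which x ∈ A ∪ ((A ∪ T) ∖ (A ∩ T)).

Reverse inclusion. This inclusion fails. Take T = {1}, A = ∅; then 1 ∈ A ∪ ((A ∪ T) ∖ (A ∩ T)) but 1 ∉ ((A ∩ T) ∩ (A ∪ T)) ∖ ((T ∖ A) ∩ (T ∪ A)).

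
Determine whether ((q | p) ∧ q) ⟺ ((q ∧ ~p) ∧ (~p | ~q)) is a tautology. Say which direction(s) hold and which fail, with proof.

Only the converse holds.

[⇒] This fails. Under p = T, q = T, the left side is true but the right side is false.

[⇐] Assume the antecedent. If p is true, the antecedent cannot hold. If p is false, the antecedent forces (p = F, q = T), and (q | p) ∧ q holds there. Either way (q | p) ∧ q holds.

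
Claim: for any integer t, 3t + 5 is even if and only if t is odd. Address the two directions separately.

[⇒] Suppose 3t + 5 is even. Since 3 is odd, 3t and t have the same parity, so 3t + 5 ≡ t + 5 (mod 2). As 5 is odd, 3t + 5 is even exactly when t is odd. Thus t is odd.

[⇐] Conversely, suppose t is odd; write t = 2j + 1. Then 3t + 5 = 3·(2j + 1) + 5 = 2·3j + 8, which is even.

Both directions hold.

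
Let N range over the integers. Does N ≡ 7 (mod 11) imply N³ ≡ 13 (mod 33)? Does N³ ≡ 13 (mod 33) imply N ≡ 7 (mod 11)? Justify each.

The forward direction fails; the converse holds.

(⇒) This fails: take N = 18. Then 18 ≡ 7 (mod 11), but 18³ = 5832 ≡ 24 (mod 33), not 13.

(⇐) Conversely, the residues r modulo 33 with r³ ≡ 13 (mod 33) are exactly {7}, and each is ≡ 7 (mod 11).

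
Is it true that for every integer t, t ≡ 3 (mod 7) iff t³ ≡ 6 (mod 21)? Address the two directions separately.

(⟹) This fails: take t = 10. Then 10 ≡ 3 (mod 7), but 10³ = 1000 ≡ 13 (mod 21), not 6.

(⟸) This fails: take t = 6. Then 6³ = 216 ≡ 6 (mod 21), yet 6 ≡ 6 (mod 7), not 3.

Neither direction holds.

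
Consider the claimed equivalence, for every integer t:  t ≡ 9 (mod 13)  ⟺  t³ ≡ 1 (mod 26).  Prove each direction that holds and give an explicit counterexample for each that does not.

Neither implication holds.

[⇒] This fails: take t = 22. Then 22 ≡ 9 (mod 13), but 22³ = 10648 ≡ 14 (mod 26), not 1.

[⇐] This fails: take t = 1. Then 1³ = 1 ≡ 1 (mod 26), yet 1 ≡ 1 (mod 13), not 9.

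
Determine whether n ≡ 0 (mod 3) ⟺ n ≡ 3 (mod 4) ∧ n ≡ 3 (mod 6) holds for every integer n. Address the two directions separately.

Not equivalent: only (⇐) holds.

(→) This fails: n = 0 gives 0 ≡ 0 (mod 3) but 0 ≡ 0 (mod 4), so the conjunction on the right does not hold.

(←) Conversely, if n ≡ 3 (mod 4) and n ≡ 3 (mod 6), then by the Chinese remainder theorem n ≡ 3 (mod 12). Since 3 ≡ 0 (mod 3) and 3 ∣ 12, we get n ≡ 0 (mod 3).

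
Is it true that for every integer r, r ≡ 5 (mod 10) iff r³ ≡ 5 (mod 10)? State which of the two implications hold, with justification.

Both implications hold.

(⟹) Suppose r ≡ 5 (mod 10). Write r = 10j + 5. Then (10j + 5)³ = 1000j³ + 1500j² + 750j + 125 = 10(100j³ + 150j² + 75j + 12) + 5, so r³ ≡ 5 (mod 10).

(⟸) Conversely, suppose r³ ≡ 5 (mod 10). The only residue r in {0, …, 9} with r³ ≡ 5 (mod 10) is r = 5, so r ≡ 5 (mod 10).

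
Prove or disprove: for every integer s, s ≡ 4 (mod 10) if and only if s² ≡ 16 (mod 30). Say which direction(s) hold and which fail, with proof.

[⇒] This fails: take s = 24. Then 24 ≡ 4 (mod 10), but 24² = 576 ≡ 6 (mod 30), not 16.

[⇐] This fails: take s = 16. Then 16² = 256 ≡ 16 (mod 30), yet 16 ≡ 6 (mod 10), not 4.

Neither implication holds.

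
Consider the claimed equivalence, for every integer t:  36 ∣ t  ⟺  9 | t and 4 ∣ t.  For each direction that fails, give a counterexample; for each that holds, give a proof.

Both directions hold; the statement is true.

Forward direction. If 36 ∣ t, write t = 36q. Since 36 = 4·9, t = 9·(4q), so 9 ∣ t; and since 36 = 9·4, t = 4·(9q), so 4 ∣ t.

Converse. Suppose 9 ∣ t and 4 ∣ t. Any common multiple of 9 and 4 is a multiple of their lcm; here gcd(9, 4) = 1, so lcm(9, 4) = 9·4 = 36, so 36 ∣ t.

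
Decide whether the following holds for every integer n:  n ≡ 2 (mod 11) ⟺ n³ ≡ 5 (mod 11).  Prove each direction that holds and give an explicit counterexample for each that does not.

(⇒) This fails: take n = 2. Then 2 ≡ 2 (mod 11), but 2³ = 8 ≡ 8 (mod 11), not 5.

(⇐) This fails: take n = 3. Then 3³ = 27 ≡ 5 (mod 11), yet 3 ≡ 3 (mod 11), not 2.

(⇒) fails and (⇐) fails.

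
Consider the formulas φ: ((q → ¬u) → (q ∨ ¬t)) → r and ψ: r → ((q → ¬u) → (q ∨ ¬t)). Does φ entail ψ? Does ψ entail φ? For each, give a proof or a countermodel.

[⇒] This fails. Under q = F, u = F, t = T, r = T, the left side is true but the right side is false.

[⇐] This fails. Under q = F, u = F, t = F, r = F, the left side is false but the right side is true.

Neither direction holds.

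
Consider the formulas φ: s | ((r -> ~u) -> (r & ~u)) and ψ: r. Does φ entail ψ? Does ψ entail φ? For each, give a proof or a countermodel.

(←) Assume the antecedent. If u is true, the antecedent forces (u = T, r = T, s = F) or (u = T, r = T, s = T), and s | ((r -> ~u) -> (r & ~u)) holds there. If u is false, the antecedent forces (u = F, r = T, s = F) or (u = F, r = T, s = T), and s | ((r -> ~u) -> (r & ~u)) holds there. Either way s | ((r -> ~u) -> (r & ~u)) holds.

(→) This fails. Under u = F, r = F, s = T, the left side is true but the right side is false.

Only the reverse direction holds.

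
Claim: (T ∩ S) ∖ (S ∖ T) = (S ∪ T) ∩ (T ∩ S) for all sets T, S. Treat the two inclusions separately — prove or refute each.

Both inclusions hold; the sets are equal.

(⊆) Let x ∈ (T ∩ S) ∖ (S ∖ T). Then x ∈ T ∩ S, from which x ∈ (S ∪ T) ∩ (T ∩ S).

(⊇) Let x ∈ (S ∪ T) ∩ (T ∩ S). Then x ∈ T ∩ S, from which x ∈ (T ∩ S) ∖ (S ∖ T).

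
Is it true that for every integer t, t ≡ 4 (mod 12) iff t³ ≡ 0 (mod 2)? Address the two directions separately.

[⇒] Suppose t ≡ 4 (mod 12). Then t³ ≡ 4³ = 64 (mod 12), and since 2 ∣ 12, also t³ ≡ 0 (mod 2).

[⇐] This fails: take t = 0. Then 0³ = 0 ≡ 0 (mod 2), yet 0 ≡ 0 (mod 12), not 4.

Only the forward direction holds.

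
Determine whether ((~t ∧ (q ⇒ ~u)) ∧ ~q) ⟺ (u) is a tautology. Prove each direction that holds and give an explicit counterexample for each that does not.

(⇒) fails and (⇐) fails.

(⇒) This fails. Under t = F, q = F, u = F, the left side is true but the right side is false.

(⇐) This fails. Under t = T, q = F, u = T, the left side is false but the right side is true.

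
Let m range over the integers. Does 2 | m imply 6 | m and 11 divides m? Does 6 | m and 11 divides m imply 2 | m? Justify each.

Not equivalent: only (⇐) holds.

(→) This fails: take m = 2. Certainly 2 ∣ 2, but 6 ∤ 2.

(←) Suppose 6 ∣ m and 11 ∣ m. Any common multiple of 6 and 11 is a multiple of their lcm; here gcd(6, 11) = 1, so lcm(6, 11) = 6·11 = 66, so 66 ∣ m. Since 2 ∣ 66, it follows that 2 ∣ m.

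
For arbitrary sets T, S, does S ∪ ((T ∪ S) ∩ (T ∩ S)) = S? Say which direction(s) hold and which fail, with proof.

Forward inclusion. Let x ∈ S ∪ ((T ∪ S) ∩ (T ∩ S)). Then either x ∈ S and x ∉ T; or x ∈ T ∩ S. In each case x ∈ S, so S ∪ ((T ∪ S) ∩ (T ∩ S)) ⊆ S.

Reverse inclusion. Let x ∈ S. Then either x ∈ S and x ∉ T; or x ∈ T ∩ S. In each case x ∈ S ∪ ((T ∪ S) ∩ (T ∩ S)), so S ⊆ S ∪ ((T ∪ S) ∩ (T ∩ S)).

Both inclusions hold; the sets are equal.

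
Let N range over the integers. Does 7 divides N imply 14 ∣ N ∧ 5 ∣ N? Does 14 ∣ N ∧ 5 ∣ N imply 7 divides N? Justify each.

(⟹) This fails: take N = 7. Certainly 7 ∣ 7, but 14 ∤ 7.

(⟸) Suppose 14 ∣ N and 5 ∣ N. Any common multiple of 14 and 5 is a multiple of their lcm; here gcd(14, 5) = 1, so lcm(14, 5) = 14·5 = 70, so 70 ∣ N. Since 7 ∣ 70, it follows that 7 ∣ N.

Not equivalent: only (⇐) holds.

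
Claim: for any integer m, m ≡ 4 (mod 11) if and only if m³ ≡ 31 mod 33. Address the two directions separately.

(→) This fails: take m = 15. Then 15 ≡ 4 (mod 11), but 15³ = 3375 ≡ 9 (mod 33), not 31.

(←) Conversely, the residues r modulo 33 with r³ ≡ 31 (mod 33) are exactly {4}, and each is ≡ 4 (mod 11).

(⇒) fails; (⇐) holds.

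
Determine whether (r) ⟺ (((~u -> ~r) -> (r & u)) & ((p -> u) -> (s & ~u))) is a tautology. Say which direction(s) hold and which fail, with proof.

(→) This fails. Under r = T, s = F, p = F, u = F, the left side is true but the right side is false.

(←) Assume the antecedent. If r is true, r reduces to true regardless of the other variables. If r is false, the antecedent cannot hold. Either way r holds.

Only the reverse direction holds.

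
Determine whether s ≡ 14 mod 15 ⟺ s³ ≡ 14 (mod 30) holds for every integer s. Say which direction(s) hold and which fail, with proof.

Forward direction. This fails: take s = 29. Then 29 ≡ 14 (mod 15), but 29³ = 24389 ≡ 29 (mod 30), not 14.

Converse. The residues r modulo 30 with r³ ≡ 14 (mod 30) are exactly {14}, and each is ≡ 14 (mod 15).

Only the reverse direction holds.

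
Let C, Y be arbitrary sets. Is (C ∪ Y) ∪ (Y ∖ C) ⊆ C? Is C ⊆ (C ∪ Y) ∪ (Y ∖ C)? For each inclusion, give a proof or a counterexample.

(⟹) This inclusion fails. Take C = ∅, Y = {1}; then 1 ∈ (C ∪ Y) ∪ (Y ∖ C) but 1 ∉ C.

(⟸) Let x ∈ C. Then either x ∈ C and x ∉ Y; or x ∈ C ∩ Y. In each case x ∈ (C ∪ Y) ∪ (Y ∖ C), so C ⊆ (C ∪ Y) ∪ (Y ∖ C).

(⊆) fails; (⊇) holds.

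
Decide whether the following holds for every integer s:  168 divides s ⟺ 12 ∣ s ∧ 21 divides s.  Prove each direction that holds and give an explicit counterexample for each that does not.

Forward direction. If 168 ∣ s, write s = 168q. Since 168 = 14·12, s = 12·(14q), so 12 ∣ s; and since 168 = 8·21, s = 21·(8q), so 21 ∣ s.

Converse. This fails: take s = 84. Both 12 ∣ 84 and 21 ∣ 84, yet 84 is not a multiple of 168 (since 84 = 0·168 + 84), so 168 ∤ 84.

Not equivalent: only (⇒) holds.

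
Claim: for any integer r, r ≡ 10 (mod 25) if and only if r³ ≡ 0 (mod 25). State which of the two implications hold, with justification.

(⟹) Suppose r ≡ 10 (mod 25). Write r = 25j + 10. Then (25j + 10)³ = 15625j³ + 18750j² + 7500j + 1000 = 25(625j³ + 750j² + 300j + 40) + 0, so r³ ≡ 0 (mod 25).

(⟸) This fails: take r = 0. Then 0³ = 0 ≡ 0 (mod 25), yet 0 ≡ 0 (mod 25), not 10.

Not equivalent: only (⇒) holds.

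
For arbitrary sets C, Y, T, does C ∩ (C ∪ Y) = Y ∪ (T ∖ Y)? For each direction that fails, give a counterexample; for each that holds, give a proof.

Neither inclusion holds.

(⊆) This inclusion fails. Take C = {1}, Y = ∅, T = ∅; then 1 ∈ C ∩ (C ∪ Y) but 1 ∉ Y ∪ (T ∖ Y).

(⊇) This inclusion fails. Take C = ∅, Y = {1}, T = ∅; then 1 ∈ Y ∪ (T ∖ Y) but 1 ∉ C ∩ (C ∪ Y).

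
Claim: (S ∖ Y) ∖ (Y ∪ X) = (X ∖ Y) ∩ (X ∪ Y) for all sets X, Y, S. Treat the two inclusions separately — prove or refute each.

Forward inclusion. This inclusion fails. Take X = ∅, Y = ∅, S = {1}; then 1 ∈ (S ∖ Y) ∖ (Y ∪ X) but 1 ∉ (X ∖ Y) ∩ (X ∪ Y).

Reverse inclusion. This inclusion fails. Take X = {1}, Y = ∅, S = ∅; then 1 ∈ (X ∖ Y) ∩ (X ∪ Y) but 1 ∉ (S ∖ Y) ∖ (Y ∪ X).

Both inclusions fail.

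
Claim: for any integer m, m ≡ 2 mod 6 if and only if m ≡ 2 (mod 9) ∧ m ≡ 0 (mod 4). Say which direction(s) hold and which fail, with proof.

Only the reverse direction holds.

[⇐] If m ≡ 2 (mod 9) and m ≡ 0 (mod 4), then by the Chinese remainder theorem m ≡ 20 (mod 36). Since 20 ≡ 2 (mod 6) and 6 ∣ 36, we get m ≡ 2 (mod 6).

[⇒] This fails: m = 32 gives 32 ≡ 2 (mod 6) but 32 ≡ 5 (mod 9), so the conjunction on the right does not hold.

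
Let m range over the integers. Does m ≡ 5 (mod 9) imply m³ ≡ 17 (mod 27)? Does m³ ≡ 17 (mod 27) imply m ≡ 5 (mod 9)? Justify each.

(⟹) Suppose m ≡ 5 (mod 9). Working modulo 27, m ∈ {5, 14, 23}; for each such r, r³ ≡ 17 (mod 27).

(⟸) Conversely, the residues r modulo 27 with r³ ≡ 17 (mod 27) are exactly {5, 14, 23}, and each is ≡ 5 (mod 9).

Both directions hold.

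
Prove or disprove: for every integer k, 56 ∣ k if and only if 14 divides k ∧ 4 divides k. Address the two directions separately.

The forward direction holds; the converse fails.

(←) This fails: take k = 28. Both 14 ∣ 28 and 4 ∣ 28, yet 28 is not a multiple of 56 (since 28 = 0·56 + 28), so 56 ∤ 28.

(→) If 56 ∣ k, write k = 56q. Since 56 = 4·14, k = 14·(4q), so 14 ∣ k; and since 56 = 14·4, k = 4·(14q), so 4 ∣ k.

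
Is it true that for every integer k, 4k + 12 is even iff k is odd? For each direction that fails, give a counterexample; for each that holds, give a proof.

Not equivalent: only (⇐) holds.

(⟸) Suppose k is odd. Since 4 is even, 4k is even for every k, so 4k + 12 has the same parity as 12, which is even. Hence 4k + 12 is even.

(⟹) This fails: take k = 0. Then 4k + 12 = 12, which is even, yet k = 0 is even, not odd.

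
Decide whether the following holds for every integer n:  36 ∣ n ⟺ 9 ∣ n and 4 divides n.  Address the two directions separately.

Both directions hold; the statement is true.

(⟹) If 36 ∣ n, write n = 36q. Since 36 = 4·9, n = 9·(4q), so 9 ∣ n; and since 36 = 9·4, n = 4·(9q), so 4 ∣ n.

(⟸) Suppose 9 ∣ n and 4 ∣ n. Any common multiple of 9 and 4 is a multiple of their lcm; here gcd(9, 4) = 1, so lcm(9, 4) = 9·4 = 36, so 36 ∣ n.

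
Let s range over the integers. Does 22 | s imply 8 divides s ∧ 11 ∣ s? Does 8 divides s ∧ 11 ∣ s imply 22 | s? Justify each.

[⇒] This fails: take s = 22. Certainly 22 ∣ 22, but 8 ∤ 22.

[⇐] Suppose 8 ∣ s and 11 ∣ s. Any common multiple of 8 and 11 is a multiple of their lcm; here gcd(8, 11) = 1, so lcm(8, 11) = 8·11 = 88, so 88 ∣ s. Since 22 ∣ 88, it follows that 22 ∣ s.

Not equivalent: only (⇐) holds.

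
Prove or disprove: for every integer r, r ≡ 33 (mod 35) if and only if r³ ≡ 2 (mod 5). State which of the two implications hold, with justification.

Not equivalent: only (⇒) holds.

Forward direction. Suppose r ≡ 33 (mod 35). Then r³ ≡ 33³ = 35937 (mod 35), and since 5 ∣ 35, also r³ ≡ 2 (mod 5).

Converse. This fails: take r = 3. Then 3³ = 27 ≡ 2 (mod 5), yet 3 ≡ 3 (mod 35), not 33.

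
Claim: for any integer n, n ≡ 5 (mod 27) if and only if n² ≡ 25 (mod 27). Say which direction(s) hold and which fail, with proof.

(⇒) Suppose n ≡ 5 (mod 27). Write n = 27j + 5. Then (27j + 5)² = 729j² + 270j + 25 = 27(27j² + 10j) + 25, so n² ≡ 25 (mod 27).

(⇐) This fails: take n = 22. Then 22² = 484 ≡ 25 (mod 27), yet 22 ≡ 22 (mod 27), not 5.

Only the forward implication holds.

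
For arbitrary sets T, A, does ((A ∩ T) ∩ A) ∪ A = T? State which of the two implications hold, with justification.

Forward inclusion. This inclusion fails. Take T = ∅, A = {1}; then 1 ∈ ((A ∩ T) ∩ A) ∪ A but 1 ∉ T.

Reverse inclusion. This inclusion fails. Take T = {1}, A = ∅; then 1 ∈ T but 1 ∉ ((A ∩ T) ∩ A) ∪ A.

Both inclusions fail.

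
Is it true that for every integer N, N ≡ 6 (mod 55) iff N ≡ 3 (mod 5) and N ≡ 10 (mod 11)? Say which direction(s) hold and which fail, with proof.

Forward direction. This fails: N = 6 gives 6 ≡ 6 (mod 55) but 6 ≡ 1 (mod 5), so the conjunction on the right does not hold.

Converse. This fails: N = 43 satisfies both congruences on the right (43 ≡ 3 mod 5 and 43 ≡ 10 mod 11) yet 43 ≡ 43 (mod 55), not 6.

Neither direction holds.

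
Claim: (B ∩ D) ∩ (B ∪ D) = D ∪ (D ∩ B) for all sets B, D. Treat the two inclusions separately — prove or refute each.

(⟹) Let x ∈ (B ∩ D) ∩ (B ∪ D). Then x ∈ B ∩ D, from which x ∈ D ∪ (D ∩ B).

(⟸) This inclusion fails. Take B = ∅, D = {1}; then 1 ∈ D ∪ (D ∩ B) but 1 ∉ (B ∩ D) ∩ (B ∪ D).

The sets are not equal: only the forward inclusion holds.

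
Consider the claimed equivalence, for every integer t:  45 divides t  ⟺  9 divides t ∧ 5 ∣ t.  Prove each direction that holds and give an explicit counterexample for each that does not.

(→) If 45 ∣ t, write t = 45q. Since 45 = 5·9, t = 9·(5q), so 9 ∣ t; and since 45 = 9·5, t = 5·(9q), so 5 ∣ t.

(←) Suppose 9 ∣ t and 5 ∣ t. Any common multiple of 9 and 5 is a multiple of their lcm; here gcd(9, 5) = 1, so lcm(9, 5) = 9·5 = 45, so 45 ∣ t.

The biconditional holds.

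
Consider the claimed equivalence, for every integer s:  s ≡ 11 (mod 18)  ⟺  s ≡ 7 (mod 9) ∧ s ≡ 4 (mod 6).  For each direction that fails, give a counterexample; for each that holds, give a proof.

Neither implication holds.

(→) This fails: s = 11 gives 11 ≡ 11 (mod 18) but 11 ≡ 2 (mod 9), so the conjunction on the right does not hold.

(←) This fails: s = 16 satisfies both congruences on the right (16 ≡ 7 mod 9 and 16 ≡ 4 mod 6) yet 16 ≡ 16 (mod 18), not 11.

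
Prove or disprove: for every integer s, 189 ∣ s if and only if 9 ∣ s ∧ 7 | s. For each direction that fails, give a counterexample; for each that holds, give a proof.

(⟹) If 189 ∣ s, write s = 189q. Since 189 = 21·9, s = 9·(21q), so 9 ∣ s; and since 189 = 27·7, s = 7·(27q), so 7 ∣ s.

(⟸) This fails: take s = 63. Both 9 ∣ 63 and 7 ∣ 63, yet 63 is not a multiple of 189 (since 63 = 0·189 + 63), so 189 ∤ 63.

(⇒) holds; (⇐) fails.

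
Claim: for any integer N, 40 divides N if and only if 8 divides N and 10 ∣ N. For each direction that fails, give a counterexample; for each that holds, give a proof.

(⇒) If 40 ∣ N, write N = 40q. Since 40 = 5·8, N = 8·(5q), so 8 ∣ N; and since 40 = 4·10, N = 10·(4q), so 10 ∣ N.

(⇐) Suppose 8 ∣ N and 10 ∣ N. Any common multiple of 8 and 10 is a multiple of their lcm; here lcm(8, 10) = 8·10/gcd(8, 10) = 80/2 = 40, so 40 ∣ N.

Equivalent; both directions hold.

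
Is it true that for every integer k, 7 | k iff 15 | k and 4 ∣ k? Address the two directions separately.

(⇒) fails and (⇐) fails.

(→) This fails: take k = 7. Certainly 7 ∣ 7, but 15 ∤ 7.

(←) This fails: take k = 60. Both 15 ∣ 60 and 4 ∣ 60, yet 60 is not a multiple of 7 (since 60 = 8·7 + 4), so 7 ∤ 60.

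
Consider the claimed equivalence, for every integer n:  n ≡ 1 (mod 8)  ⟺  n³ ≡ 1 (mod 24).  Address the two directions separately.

(⟹) This fails: take n = 9. Then 9 ≡ 1 (mod 8), but 9³ = 729 ≡ 9 (mod 24), not 1.

(⟸) Conversely, the residues r modulo 24 with r³ ≡ 1 (mod 24) are exactly {1}, and each is ≡ 1 (mod 8).

The forward direction fails; the converse holds.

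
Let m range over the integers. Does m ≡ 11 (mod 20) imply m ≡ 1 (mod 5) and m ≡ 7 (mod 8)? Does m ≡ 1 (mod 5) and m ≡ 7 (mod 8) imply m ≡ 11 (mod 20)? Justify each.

(→) This fails: m = 11 gives 11 ≡ 11 (mod 20) but 11 ≡ 3 (mod 8), so the conjunction on the right does not hold.

(←) Conversely, if m ≡ 1 (mod 5) and m ≡ 7 (mod 8), then by the Chinese remainder theorem m ≡ 31 (mod 40). Since 31 ≡ 11 (mod 20) and 20 ∣ 40, we get m ≡ 11 (mod 20).

The forward direction fails; the converse holds.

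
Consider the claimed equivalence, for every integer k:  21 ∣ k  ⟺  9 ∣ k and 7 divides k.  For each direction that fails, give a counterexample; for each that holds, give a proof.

Forward direction. This fails: take k = 21. Certainly 21 ∣ 21, but 9 ∤ 21.

Converse. Suppose 9 ∣ k and 7 ∣ k. Any common multiple of 9 and 7 is a multiple of their lcm; here gcd(9, 7) = 1, so lcm(9, 7) = 9·7 = 63, so 63 ∣ k. Since 21 ∣ 63, it follows that 21 ∣ k.

Not equivalent: only (⇐) holds.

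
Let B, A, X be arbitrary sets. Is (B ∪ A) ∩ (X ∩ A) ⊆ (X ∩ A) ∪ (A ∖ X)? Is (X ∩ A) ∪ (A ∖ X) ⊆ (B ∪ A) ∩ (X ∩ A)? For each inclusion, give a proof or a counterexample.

(⟸) This inclusion fails. Take B = ∅, A = {1}, X = ∅; then 1 ∈ (X ∩ A) ∪ (A ∖ X) but 1 ∉ (B ∪ A) ∩ (X ∩ A).

(⟹) Let x ∈ (B ∪ A) ∩ (X ∩ A). Then either x ∈ A ∩ X and x ∉ B; or x ∈ B ∩ A ∩ X. In each case x ∈ (X ∩ A) ∪ (A ∖ X), so (B ∪ A) ∩ (X ∩ A) ⊆ (X ∩ A) ∪ (A ∖ X).

The sets are not equal: only the forward inclusion holds.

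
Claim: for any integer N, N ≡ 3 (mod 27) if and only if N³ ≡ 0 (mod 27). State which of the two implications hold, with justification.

[⇒] Suppose N ≡ 3 (mod 27). Write N = 27j + 3. Then (27j + 3)³ = 19683j³ + 6561j² + 729j + 27 = 27(729j³ + 243j² + 27j + 1) + 0, so N³ ≡ 0 (mod 27).

[⇐] This fails: take N = 0. Then 0³ = 0 ≡ 0 (mod 27), yet 0 ≡ 0 (mod 27), not 3.

The forward direction holds; the converse fails.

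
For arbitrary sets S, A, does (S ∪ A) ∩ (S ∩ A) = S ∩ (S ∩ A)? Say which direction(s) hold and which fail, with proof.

The two sets are equal.

Forward inclusion. Let x ∈ (S ∪ A) ∩ (S ∩ A). Then x ∈ S ∩ A, from which x ∈ S ∩ (S ∩ A).

Reverse inclusion. Let x ∈ S ∩ (S ∩ A). Then x ∈ S ∩ A, from which x ∈ (S ∪ A) ∩ (S ∩ A).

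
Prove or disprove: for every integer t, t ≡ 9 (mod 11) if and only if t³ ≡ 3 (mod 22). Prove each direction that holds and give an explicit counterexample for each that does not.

(⇒) This fails: take t = 20. Then 20 ≡ 9 (mod 11), but 20³ = 8000 ≡ 14 (mod 22), not 3.

(⇐) Conversely, the residues r modulo 22 with r³ ≡ 3 (mod 22) are exactly {9}, and each is ≡ 9 (mod 11).

(⇒) fails; (⇐) holds.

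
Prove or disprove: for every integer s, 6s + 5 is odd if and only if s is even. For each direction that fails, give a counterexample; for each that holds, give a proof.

Only the reverse direction holds.

Forward direction. This fails: take s = 1. Then 6s + 5 = 11, which is odd, yet s = 1 is odd, not even.

Converse. Suppose s is even. Since 6 is even, 6s is even for every s, so 6s + 5 has the same parity as 5, which is odd. Hence 6s + 5 is odd.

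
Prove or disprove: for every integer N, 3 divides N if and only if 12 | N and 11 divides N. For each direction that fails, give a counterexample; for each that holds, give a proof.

(⟹) This fails: take N = 3. Certainly 3 ∣ 3, but 12 ∤ 3.

(⟸) Suppose 12 ∣ N and 11 ∣ N. Any common multiple of 12 and 11 is a multiple of their lcm; here gcd(12, 11) = 1, so lcm(12, 11) = 12·11 = 132, so 132 ∣ N. Since 3 ∣ 132, it follows that 3 ∣ N.

The forward direction fails; the converse holds.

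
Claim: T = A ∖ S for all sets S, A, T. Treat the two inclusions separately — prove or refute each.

Neither inclusion holds.

(⟹) This inclusion fails. Take S = ∅, A = ∅, T = {1}; then 1 ∈ T but 1 ∉ A ∖ S.

(⟸) This inclusion fails. Take S = ∅, A = {1}, T = ∅; then 1 ∈ A ∖ S but 1 ∉ T.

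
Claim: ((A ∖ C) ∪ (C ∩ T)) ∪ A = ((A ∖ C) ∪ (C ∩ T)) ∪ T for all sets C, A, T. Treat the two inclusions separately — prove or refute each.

Neither inclusion holds.

(⟹) This inclusion fails. Take C = {1}, A = {1}, T = ∅; then 1 ∈ ((A ∖ C) ∪ (C ∩ T)) ∪ A but 1 ∉ ((A ∖ C) ∪ (C ∩ T)) ∪ T.

(⟸) This inclusion fails. Take C = ∅, A = ∅, T = {1}; then 1 ∈ ((A ∖ C) ∪ (C ∩ T)) ∪ T but 1 ∉ ((A ∖ C) ∪ (C ∩ T)) ∪ A.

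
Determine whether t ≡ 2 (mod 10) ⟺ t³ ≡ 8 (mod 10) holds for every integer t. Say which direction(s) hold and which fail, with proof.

[⇒] Suppose t ≡ 2 (mod 10). Write t = 10j + 2. Then (10j + 2)³ = 1000j³ + 600j² + 120j + 8 = 10(100j³ + 60j² + 12j) + 8, so t³ ≡ 8 (mod 10).

[⇐] Conversely, suppose t³ ≡ 8 (mod 10). The only residue r in {0, …, 9} with r³ ≡ 8 (mod 10) is r = 2, so t ≡ 2 (mod 10).

Both directions hold.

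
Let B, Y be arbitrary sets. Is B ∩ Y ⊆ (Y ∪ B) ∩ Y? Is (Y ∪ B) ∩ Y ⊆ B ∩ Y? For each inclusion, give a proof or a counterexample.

The sets are not equal: only the forward inclusion holds.

Forward inclusion. Let x ∈ B ∩ Y. Then x ∈ B ∩ Y, from which x ∈ (Y ∪ B) ∩ Y.

Reverse inclusion. This inclusion fails. Take B = ∅, Y = {1}; then 1 ∈ (Y ∪ B) ∩ Y but 1 ∉ B ∩ Y.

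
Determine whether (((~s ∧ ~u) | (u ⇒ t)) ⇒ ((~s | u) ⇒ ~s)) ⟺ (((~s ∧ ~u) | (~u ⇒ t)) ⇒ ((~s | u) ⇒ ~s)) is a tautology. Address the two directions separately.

Not equivalent: only (⇐) holds.

(⟹) This fails. Under s = T, t = F, u = T, the left side is true but the right side is false.

(⟸) Assume the antecedent. If s is true, the antecedent forces (s = T, t = F, u = F) or (s = T, t = T, u = F), and the consequent holds there. If s is false, the consequent reduces to true regardless of the other variables. Either way the consequent holds.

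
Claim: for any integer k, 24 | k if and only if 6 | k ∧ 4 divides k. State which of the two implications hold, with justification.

(⇒) holds; (⇐) fails.

[⇐] This fails: take k = 12. Both 6 ∣ 12 and 4 ∣ 12, yet 12 is not a multiple of 24 (since 12 = 0·24 + 12), so 24 ∤ 12.

[⇒] If 24 ∣ k, write k = 24q. Since 24 = 4·6, k = 6·(4q), so 6 ∣ k; and since 24 = 6·4, k = 4·(6q), so 4 ∣ k.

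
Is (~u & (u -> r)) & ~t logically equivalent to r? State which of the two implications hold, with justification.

Neither implication holds.

(⟹) This fails. Under r = F, u = F, t = F, the left side is true but the right side is false.

(⟸) This fails. Under r = T, u = T, t = F, the left side is false but the right side is true.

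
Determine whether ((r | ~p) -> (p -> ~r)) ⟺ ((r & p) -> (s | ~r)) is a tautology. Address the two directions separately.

Only the forward implication holds.

(⟹) Assume the antecedent. If r is true, the antecedent forces (r = T, s = F, p = F) or (r = T, s = T, p = F), and (r & p) -> (s | ~r) holds there. If r is false, (r & p) -> (s | ~r) reduces to true regardless of the other variables. Either way (r & p) -> (s | ~r) holds.

(⟸) This fails. Under r = T, s = T, p = T, the left side is false but the right side is true.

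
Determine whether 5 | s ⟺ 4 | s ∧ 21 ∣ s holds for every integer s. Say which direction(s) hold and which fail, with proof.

(⇒) fails and (⇐) fails.

(⇒) This fails: take s = 5. Certainly 5 ∣ 5, but 4 ∤ 5.

(⇐) This fails: take s = 84. Both 4 ∣ 84 and 21 ∣ 84, yet 84 is not a multiple of 5 (since 84 = 16·5 + 4), so 5 ∤ 84.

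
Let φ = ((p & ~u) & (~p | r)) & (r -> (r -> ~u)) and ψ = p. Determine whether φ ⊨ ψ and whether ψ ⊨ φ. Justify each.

Only the forward direction holds.

Forward direction. Assume the antecedent. If r is true, the antecedent forces (r = T, u = F, p = T), and p holds there. If r is false, the antecedent cannot hold. Either way p holds.

Converse. This fails. Under r = F, u = F, p = T, the left side is false but the right side is true.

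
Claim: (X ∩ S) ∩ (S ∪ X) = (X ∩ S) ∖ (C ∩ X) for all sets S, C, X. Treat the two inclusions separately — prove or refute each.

(⊆) This inclusion fails. Take S = {1}, C = {1}, X = {1}; then 1 ∈ (X ∩ S) ∩ (S ∪ X) but 1 ∉ (X ∩ S) ∖ (C ∩ X).

(⊇) Let x ∈ (X ∩ S) ∖ (C ∩ X). Then x ∈ S ∩ X and x ∉ C, from which x ∈ (X ∩ S) ∩ (S ∪ X).

(⊆) fails; (⊇) holds.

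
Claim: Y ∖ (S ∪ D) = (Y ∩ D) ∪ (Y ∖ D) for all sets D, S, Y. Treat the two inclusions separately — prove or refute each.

(⟹) Let x ∈ Y ∖ (S ∪ D). Then x ∈ Y and x ∉ D, S, from which x ∈ (Y ∩ D) ∪ (Y ∖ D).

(⟸) This inclusion fails. Take D = {1}, S = ∅, Y = {1}; then 1 ∈ (Y ∩ D) ∪ (Y ∖ D) but 1 ∉ Y ∖ (S ∪ D).

The sets are not equal: only the forward inclusion holds.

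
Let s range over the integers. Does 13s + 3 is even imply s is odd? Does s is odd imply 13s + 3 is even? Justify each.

The biconditional holds.

(⇒) Suppose 13s + 3 is even. Since 13 is odd, 13s and s have the same parity, so 13s + 3 ≡ s + 3 (mod 2). As 3 is odd, 13s + 3 is even exactly when s is odd. Thus s is odd.

(⇐) Conversely, suppose s is odd; write s = 2j + 1. Then 13s + 3 = 13·(2j + 1) + 3 = 2·13j + 16, which is even.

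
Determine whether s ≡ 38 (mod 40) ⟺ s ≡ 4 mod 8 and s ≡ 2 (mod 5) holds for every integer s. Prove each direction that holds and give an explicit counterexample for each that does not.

(⇒) fails and (⇐) fails.

(→) This fails: s = 38 gives 38 ≡ 38 (mod 40) but 38 ≡ 6 (mod 8), so the conjunction on the right does not hold.

(←) This fails: s = 12 satisfies both congruences on the right (12 ≡ 4 mod 8 and 12 ≡ 2 mod 5) yet 12 ≡ 12 (mod 40), not 38.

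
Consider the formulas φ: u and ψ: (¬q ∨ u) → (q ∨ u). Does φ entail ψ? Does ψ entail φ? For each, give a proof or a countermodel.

Only the forward direction holds.

Forward direction. Assume the antecedent. If u is true, (¬q ∨ u) → (q ∨ u) reduces to true regardless of the other variables. If u is false, the antecedent cannot hold. Either way (¬q ∨ u) → (q ∨ u) holds.

Converse. This fails. Under u = F, q = T, the left side is false but the right side is true.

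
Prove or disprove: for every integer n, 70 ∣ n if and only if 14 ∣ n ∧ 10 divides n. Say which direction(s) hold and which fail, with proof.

Equivalent; both directions hold.

(→) If 70 ∣ n, write n = 70q. Since 70 = 5·14, n = 14·(5q), so 14 ∣ n; and since 70 = 7·10, n = 10·(7q), so 10 ∣ n.

(←) Suppose 14 ∣ n and 10 ∣ n. Any common multiple of 14 and 10 is a multiple of their lcm; here lcm(14, 10) = 14·10/gcd(14, 10) = 140/2 = 70, so 70 ∣ n.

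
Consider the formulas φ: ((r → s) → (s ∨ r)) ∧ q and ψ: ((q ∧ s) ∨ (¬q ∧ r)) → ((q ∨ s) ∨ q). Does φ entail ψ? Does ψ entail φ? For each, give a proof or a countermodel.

[⇒] Assume the antecedent. If s is true, the consequent reduces to true regardless of the other variables. If s is false, the antecedent forces (s = F, q = T, r = T), and the consequent holds there. Either way the consequent holds.

[⇐] This fails. Under s = F, q = F, r = F, the left side is false but the right side is true.

Not equivalent: only (⇒) holds.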